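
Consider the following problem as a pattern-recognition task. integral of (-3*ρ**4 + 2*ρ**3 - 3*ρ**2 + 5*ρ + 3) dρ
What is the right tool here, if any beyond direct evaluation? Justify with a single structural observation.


Technique: no special technique — nothing composite, nothing rational, nothing trigonometric — each constant-multiple power of ρ integrates by the power rule alone.


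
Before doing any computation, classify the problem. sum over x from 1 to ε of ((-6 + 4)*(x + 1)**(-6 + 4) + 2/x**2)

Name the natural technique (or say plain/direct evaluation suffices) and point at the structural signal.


Technique: telescoping — the piece each term subtracts is 2/x**2 advanced by one index, and it reappears with a plus sign leading the following term — the sum collapses to its boundary terms.


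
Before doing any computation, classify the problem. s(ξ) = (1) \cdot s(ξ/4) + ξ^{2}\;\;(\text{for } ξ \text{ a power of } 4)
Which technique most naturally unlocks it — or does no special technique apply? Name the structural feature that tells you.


Diagnosis: the master substitution — the argument contracts 4-fold per step: reindex ξ exponentially and solve the linear recurrence in the new index.


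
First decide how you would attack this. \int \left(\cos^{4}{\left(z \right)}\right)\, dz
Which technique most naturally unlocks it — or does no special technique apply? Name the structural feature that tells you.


Diagnosis: a trigonometric identity — \cos^{4}{\left(z \right)} calls for power reduction: rewrite via double angles before any antiderivative is attempted.


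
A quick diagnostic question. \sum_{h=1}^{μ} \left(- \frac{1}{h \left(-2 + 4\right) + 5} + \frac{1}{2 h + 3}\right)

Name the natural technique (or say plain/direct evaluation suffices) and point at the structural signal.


Verdict: telescoping — consecutive terms evaluate one function at adjacent indices (\frac{1}{2 h + 3} is its current value): one term's tail is the next term's head, so the chain collapses.


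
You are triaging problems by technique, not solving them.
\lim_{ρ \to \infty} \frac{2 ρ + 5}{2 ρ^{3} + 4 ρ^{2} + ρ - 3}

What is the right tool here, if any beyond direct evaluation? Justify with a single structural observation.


Technique: dominant-term comparison — growth-rate triage: the leading powers of ρ decide the limit, everything else is noise. Viewed as a single quotient this is an ∞/∞ form — an at-infinity application of l'Hôpital's rule would also resolve it; comparing leading growth reads the answer without differentiating.


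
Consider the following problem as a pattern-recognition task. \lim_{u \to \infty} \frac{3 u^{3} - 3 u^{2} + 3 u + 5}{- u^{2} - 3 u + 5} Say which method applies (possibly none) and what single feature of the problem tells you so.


Method: dominant-term comparison — divide through by the highest power of u; every lower-order term dies and the dominant terms decide the limit. Differentiating the expression as a single quotient would eventually settle it as well; matching dominant growth settles it immediately.


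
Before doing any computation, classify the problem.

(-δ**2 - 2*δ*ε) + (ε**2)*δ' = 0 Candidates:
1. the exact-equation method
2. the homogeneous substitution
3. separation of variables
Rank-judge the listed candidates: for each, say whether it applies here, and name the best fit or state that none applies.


Verdict: the homogeneous substitution — the slope's numerator and denominator have matching total degree, so it depends only on δ/ε and the ratio substitution collapses it. Rearranged, this also fits the Bernoulli template directly; the homogeneous substitution reads the structure without the rearrangement.
- the exact-equation method — exactness fails on the nose — the mixed partials do not match.
- the homogeneous substitution — applicable, and directly so.
- separation of variables: the two dependences do not factor apart.


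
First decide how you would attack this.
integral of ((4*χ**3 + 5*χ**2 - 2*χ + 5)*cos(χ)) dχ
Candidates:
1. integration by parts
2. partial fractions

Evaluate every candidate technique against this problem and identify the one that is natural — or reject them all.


Technique: integration by parts — the integrand splits as 4*χ**3 + 5*χ**2 - 2*χ + 5 times cos(χ) — repeatedly differentiating the polynomial part kills it, which is the parts ladder.
- integration by parts: yes — fits the structure here.
- partial fractions: there is no rational-function structure to decompose.


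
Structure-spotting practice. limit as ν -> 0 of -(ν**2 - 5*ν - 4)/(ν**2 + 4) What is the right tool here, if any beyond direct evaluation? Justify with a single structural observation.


Diagnosis: no special technique — the expression is continuous at 0 — substitute and evaluate; no indeterminate form appears.


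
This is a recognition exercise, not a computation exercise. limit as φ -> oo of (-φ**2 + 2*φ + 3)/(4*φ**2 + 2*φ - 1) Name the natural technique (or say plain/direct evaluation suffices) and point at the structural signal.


Best approach: dominant-term comparison — divide by the highest power of φ present: lower-order terms vanish and the dominant ratio remains. Differentiating the expression as a single quotient would eventually settle it as well; matching dominant growth settles it immediately.


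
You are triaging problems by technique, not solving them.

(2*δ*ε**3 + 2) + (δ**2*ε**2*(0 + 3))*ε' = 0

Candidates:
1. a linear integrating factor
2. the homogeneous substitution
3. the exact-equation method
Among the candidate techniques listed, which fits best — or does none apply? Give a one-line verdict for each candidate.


Method: the exact-equation method — equality of cross partials is the green light — assemble the potential function term by term.
- a linear integrating factor — a nonlinear term in the unknown puts this outside the integrating-factor template.
- the homogeneous substitution: rescaling both variables together changes the slope, so no ratio substitution collapses it.
- the exact-equation method: yes, a natural case for it.


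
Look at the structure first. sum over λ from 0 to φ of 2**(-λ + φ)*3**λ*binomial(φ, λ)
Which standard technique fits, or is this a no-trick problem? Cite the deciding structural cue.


Technique: the binomial theorem — binomial(φ, λ) weighting matched powers of 3 and 2 is the expanded form of (3 + 2)^φ — fold it back up.


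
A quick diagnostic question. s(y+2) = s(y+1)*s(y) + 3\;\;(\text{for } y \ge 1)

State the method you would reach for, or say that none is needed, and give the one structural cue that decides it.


Method: no special technique — a nonlinear dependence on earlier terms breaks linearity, and with it every superposition-based closed form.


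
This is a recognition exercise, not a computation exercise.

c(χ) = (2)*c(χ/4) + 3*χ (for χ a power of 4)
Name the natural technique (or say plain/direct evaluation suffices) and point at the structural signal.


Technique: the master substitution — the recursive call is at index χ/4 rather than a shift, a divide-and-conquer shape — substituting χ = 4^m linearizes it.


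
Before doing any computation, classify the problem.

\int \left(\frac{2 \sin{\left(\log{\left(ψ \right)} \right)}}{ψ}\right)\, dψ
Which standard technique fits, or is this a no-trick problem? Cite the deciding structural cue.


Diagnosis: u-substitution — collected, the integrand has one factor that is, up to a constant, the derivative of an inner expression the rest depends on — substitute for that inner expression.


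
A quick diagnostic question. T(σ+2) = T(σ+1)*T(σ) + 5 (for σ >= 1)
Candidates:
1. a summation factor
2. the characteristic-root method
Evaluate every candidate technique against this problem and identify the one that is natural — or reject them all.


Diagnosis: no special technique — the recurrence is nonlinear in the sequence values; study it directly, no linear machinery applies.
- a summation factor — no summation factor applies — the rule is not linear in the sequence values.
- the characteristic-root method: nonlinearity rules out exponential-mode superposition from the start.


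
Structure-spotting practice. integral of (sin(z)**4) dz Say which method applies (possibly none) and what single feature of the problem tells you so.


Verdict: a trigonometric identity — the exponent on sin(z)**4 is even — the power-reduction identity is the standard preprocessing step.


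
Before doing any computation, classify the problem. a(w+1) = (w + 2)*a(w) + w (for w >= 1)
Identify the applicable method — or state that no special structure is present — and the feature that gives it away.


Verdict: a summation factor — first-order linear but the coefficient w + 2 moves with the index — divide by the cumulative product and telescope.


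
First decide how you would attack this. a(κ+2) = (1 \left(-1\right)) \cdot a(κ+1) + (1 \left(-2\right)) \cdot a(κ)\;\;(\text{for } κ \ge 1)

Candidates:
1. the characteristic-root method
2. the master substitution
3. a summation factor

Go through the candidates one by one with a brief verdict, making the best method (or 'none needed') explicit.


Method: the characteristic-root method — shift-invariance with fixed coefficients calls for exponential trials; the characteristic polynomial finds every r^κ.
- the characteristic-root method: applies; the problem has the shape this method handles.
- the master substitution: with no divided-index recursive call, reindexing by powers of a base buys nothing.
- a summation factor: the recurrence reaches back more than one step, outside the first-order family a summation factor normalizes.


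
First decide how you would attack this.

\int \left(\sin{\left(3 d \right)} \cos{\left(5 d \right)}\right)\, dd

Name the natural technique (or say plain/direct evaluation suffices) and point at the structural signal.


Best approach: a trigonometric identity — two different frequencies multiply in \sin{\left(3 d \right)} \cos{\left(5 d \right)}; the product-to-sum formula separates them.


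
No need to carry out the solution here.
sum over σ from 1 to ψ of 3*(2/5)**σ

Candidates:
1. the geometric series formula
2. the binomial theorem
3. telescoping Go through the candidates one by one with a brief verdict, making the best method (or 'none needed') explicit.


Diagnosis: the geometric series formula — each summand is the previous one scaled by 2/5; that constant multiplier is itself the geometric structure.
- the geometric series formula: applicable, and directly so.
- the binomial theorem — no binomial coefficients pair with matched powers.
- telescoping — the terms as presented offer no neighboring cancellation — a telescoping rewrite may exist, but the displayed structure does not hand one over.


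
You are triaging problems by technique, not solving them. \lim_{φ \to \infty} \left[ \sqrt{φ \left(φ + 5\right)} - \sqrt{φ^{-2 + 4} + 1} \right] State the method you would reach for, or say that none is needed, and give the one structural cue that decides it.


Method: conjugate multiplication — turning the difference into a conjugate-rationalized ratio makes the limit readable.


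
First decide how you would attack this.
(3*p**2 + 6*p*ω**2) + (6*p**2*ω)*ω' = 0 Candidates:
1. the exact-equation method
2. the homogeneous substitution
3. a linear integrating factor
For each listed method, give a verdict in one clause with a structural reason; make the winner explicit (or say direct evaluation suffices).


Diagnosis: the exact-equation method — the compatibility test passes: the ω-derivative of 3*p**2 + 6*p*ω**2 matches the p-derivative of 6*p**2*ω, so integrate a potential.
- the exact-equation method: yes — fits the structure here.
- the homogeneous substitution: the ratio substitution does not collapse this equation.
- a linear integrating factor — a nonlinear term in the unknown puts this outside the integrating-factor template.


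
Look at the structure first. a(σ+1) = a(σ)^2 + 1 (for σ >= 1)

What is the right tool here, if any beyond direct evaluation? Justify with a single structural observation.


Method: no special technique — each new value is a nonlinear function of earlier ones — scaling arguments and superposition both fail.


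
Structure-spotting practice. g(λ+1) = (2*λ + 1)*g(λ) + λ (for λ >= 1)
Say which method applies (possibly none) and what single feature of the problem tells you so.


Technique: a summation factor — one-term recursion with variable weight 2*λ + 1 is solved by product normalization, not by root-finding.


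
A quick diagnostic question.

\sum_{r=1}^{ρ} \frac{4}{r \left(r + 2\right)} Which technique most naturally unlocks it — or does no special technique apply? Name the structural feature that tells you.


Diagnosis: telescoping — \frac{4}{r \left(r + 2\right)} hides a difference of shifted reciprocals — decompose it and the middle of the sum vanishes.


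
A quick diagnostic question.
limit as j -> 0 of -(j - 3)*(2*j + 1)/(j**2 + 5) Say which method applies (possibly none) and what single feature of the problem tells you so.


Verdict: no special technique — no zero denominators, no indeterminate clash at 0 — substitute and read off the value.


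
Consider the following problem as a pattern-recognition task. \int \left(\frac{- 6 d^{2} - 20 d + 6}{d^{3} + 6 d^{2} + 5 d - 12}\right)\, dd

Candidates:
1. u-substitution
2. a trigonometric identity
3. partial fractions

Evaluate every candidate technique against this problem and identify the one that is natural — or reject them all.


Best approach: partial fractions — the bottom, d^{3} + 6 d^{2} + 5 d - 12, comes apart into simple factors, and a proper rational function over split factors decomposes.
- u-substitution: no subexpression of the integrand serves as a whole-integral substitution inner — individual terms may offer their own, but none carries its derivative as a factor of the full integrand; a working change of variable would have to be constructed from outside the expression.
- a trigonometric identity: there is no trigonometric structure at all — the integrand carries no sine or cosine to rewrite.
- partial fractions — applicable, and directly so.


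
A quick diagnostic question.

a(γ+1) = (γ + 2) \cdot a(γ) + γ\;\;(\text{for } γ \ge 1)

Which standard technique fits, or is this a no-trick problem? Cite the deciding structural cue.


Technique: a summation factor — first-order, linear, moving coefficient γ + 2: the discrete analogue of an integrating factor handles it.


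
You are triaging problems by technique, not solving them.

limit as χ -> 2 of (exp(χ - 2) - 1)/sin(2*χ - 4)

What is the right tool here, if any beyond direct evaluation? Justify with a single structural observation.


Best approach: l'Hôpital's rule (0/0) — the 0/0 form at 2 is the signature situation for l'Hôpital's rule. Known elementary limits would finish this too — the rule just bypasses the case analysis.


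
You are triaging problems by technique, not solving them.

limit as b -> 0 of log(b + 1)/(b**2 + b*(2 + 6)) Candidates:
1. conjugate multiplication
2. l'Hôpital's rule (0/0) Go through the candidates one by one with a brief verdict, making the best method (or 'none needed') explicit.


Diagnosis: l'Hôpital's rule (0/0) — the 0/0 form at 0 is the signature situation for l'Hôpital's rule. Expanding numerator and denominator to first order gives the same value — the rule automates exactly that.
- conjugate multiplication — there is no infinity-minus-infinity radical difference to rationalize.
- l'Hôpital's rule (0/0): applies; the problem has the shape this method handles.


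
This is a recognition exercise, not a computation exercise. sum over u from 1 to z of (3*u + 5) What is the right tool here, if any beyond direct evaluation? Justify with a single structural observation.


Best approach: no special technique — constant-multiple powers of u with no cancellation partners and no common ratio — use the standard power-sum formulas.


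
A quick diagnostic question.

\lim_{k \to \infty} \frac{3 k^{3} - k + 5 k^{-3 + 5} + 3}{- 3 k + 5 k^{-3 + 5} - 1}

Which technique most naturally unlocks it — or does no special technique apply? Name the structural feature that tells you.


Diagnosis: dominant-term comparison — at large k only the top-degree terms survive; compare the leading terms and the limit falls out. Differentiating the expression as a single quotient would eventually settle it as well; matching dominant growth settles it immediately.


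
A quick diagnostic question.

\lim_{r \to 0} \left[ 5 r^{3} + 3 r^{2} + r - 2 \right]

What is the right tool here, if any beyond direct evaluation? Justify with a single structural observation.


Best approach: no special technique — the expression is continuous at the evaluation point — substitute directly; no indeterminate form appears.


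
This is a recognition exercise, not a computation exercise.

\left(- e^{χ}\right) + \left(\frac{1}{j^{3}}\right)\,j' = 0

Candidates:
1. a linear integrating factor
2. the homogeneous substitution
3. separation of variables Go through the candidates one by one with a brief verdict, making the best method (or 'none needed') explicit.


Method: separation of variables — a product of single-variable factors, e^{χ} and j^{3} — the textbook separable form.
- a linear integrating factor: a nonlinear term in the unknown puts this outside the integrating-factor template.
- the homogeneous substitution — solved for the derivative, the right side changes under joint scaling of the two variables.
- separation of variables: applicable, and directly so.


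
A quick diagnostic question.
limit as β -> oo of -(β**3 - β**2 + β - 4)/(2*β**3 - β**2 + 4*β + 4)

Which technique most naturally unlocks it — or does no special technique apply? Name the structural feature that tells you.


Verdict: dominant-term comparison — divide through by the highest power of β; every lower-order term dies and the dominant terms decide the limit. Differentiating the expression as a single quotient would eventually settle it as well; matching dominant growth settles it immediately.


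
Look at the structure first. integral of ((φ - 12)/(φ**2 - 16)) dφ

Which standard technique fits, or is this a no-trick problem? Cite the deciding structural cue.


Method: partial fractions — the denominator φ**2 - 16 factors, so the quotient decomposes into elementary partial fractions term by term.


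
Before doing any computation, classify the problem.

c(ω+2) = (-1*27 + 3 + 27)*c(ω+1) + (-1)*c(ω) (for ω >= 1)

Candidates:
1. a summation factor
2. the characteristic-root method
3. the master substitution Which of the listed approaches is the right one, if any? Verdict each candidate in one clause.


Verdict: the characteristic-root method — no index-dependence in the weights and nothing inhomogeneous: classic characteristic-equation setup.
- a summation factor — a summation factor telescopes one-step recursions; this one carries higher-order memory.
- the characteristic-root method: applicable, and directly so.
- the master substitution — with no divided-index recursive call, reindexing by powers of a base buys nothing.


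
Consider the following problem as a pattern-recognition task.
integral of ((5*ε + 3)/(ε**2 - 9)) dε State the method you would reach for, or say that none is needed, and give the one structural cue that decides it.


Verdict: partial fractions — a proper rational integrand over the factorable ε**2 - 9: partial fractions reduce it to elementary pieces.


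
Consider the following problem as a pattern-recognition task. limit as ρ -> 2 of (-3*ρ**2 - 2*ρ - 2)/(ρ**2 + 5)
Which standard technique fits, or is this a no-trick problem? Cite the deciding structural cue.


Diagnosis: no special technique — no vanishing denominator and no indeterminate clash at the point — evaluation is immediate.


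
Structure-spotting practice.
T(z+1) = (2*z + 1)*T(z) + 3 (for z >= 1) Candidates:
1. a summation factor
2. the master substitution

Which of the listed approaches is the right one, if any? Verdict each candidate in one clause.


Method: a summation factor — because the multiplier 2*z + 1 is index-dependent, divide through by its running product and sum the resulting differences.
- a summation factor — yes, a natural case for it.
- the master substitution — with no divided-index recursive call, reindexing by powers of a base buys nothing.


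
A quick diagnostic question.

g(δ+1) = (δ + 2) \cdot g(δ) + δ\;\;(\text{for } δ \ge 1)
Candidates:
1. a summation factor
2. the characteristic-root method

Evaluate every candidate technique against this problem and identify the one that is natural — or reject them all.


Verdict: a summation factor — first-order, linear, moving coefficient δ + 2: the discrete analogue of an integrating factor handles it.
- a summation factor — applies; the problem has the shape this method handles.
- the characteristic-root method — the coefficients vary with the index, breaking the constant-coefficient structure the method needs.


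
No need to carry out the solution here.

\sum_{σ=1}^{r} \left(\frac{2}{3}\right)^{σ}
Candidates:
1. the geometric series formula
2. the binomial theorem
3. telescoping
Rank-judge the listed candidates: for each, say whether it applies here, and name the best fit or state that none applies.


Best approach: the geometric series formula — check a ratio of consecutive terms: it is \frac{2}{3}, independent of the index, so the geometric formula closes the sum.
- the geometric series formula — applicable, and directly so.
- the binomial theorem — there is no pair of bases whose matched powers would reassemble into a single binomial power.
- telescoping: the summand is not presented as a shifted difference — a telescoping rewrite may exist, but the displayed structure does not offer one.


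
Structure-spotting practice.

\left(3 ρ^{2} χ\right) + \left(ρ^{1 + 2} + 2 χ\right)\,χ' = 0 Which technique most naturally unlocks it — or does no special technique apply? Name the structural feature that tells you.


Diagnosis: the exact-equation method — because the two cross partials coincide, the form is conservative as written — recover its potential in (ρ, χ).


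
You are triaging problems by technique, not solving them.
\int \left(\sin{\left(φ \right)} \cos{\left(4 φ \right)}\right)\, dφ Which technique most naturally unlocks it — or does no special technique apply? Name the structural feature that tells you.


Technique: a trigonometric identity — \sin{\left(φ \right)} \cos{\left(4 φ \right)} is a beat pattern — rewrite the product as a sum of single-frequency waves before integrating.


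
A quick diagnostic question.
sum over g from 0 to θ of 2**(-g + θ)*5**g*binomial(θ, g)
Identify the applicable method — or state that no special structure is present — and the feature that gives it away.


Diagnosis: the binomial theorem — the summand is term g of a binomial expansion in 5 and 2; the whole sum is a single power.


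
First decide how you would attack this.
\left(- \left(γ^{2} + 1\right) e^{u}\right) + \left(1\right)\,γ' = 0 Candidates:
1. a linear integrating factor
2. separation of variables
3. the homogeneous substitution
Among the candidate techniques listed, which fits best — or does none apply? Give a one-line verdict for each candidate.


Technique: separation of variables — solved for the derivative, the right side splits multiplicatively into a function of each variable alone — divide and integrate each side.
- a linear integrating factor — a nonlinear term in the unknown puts this outside the integrating-factor template.
- separation of variables: applicable, and directly so.
- the homogeneous substitution: the ratio of the variables does not determine the slope.


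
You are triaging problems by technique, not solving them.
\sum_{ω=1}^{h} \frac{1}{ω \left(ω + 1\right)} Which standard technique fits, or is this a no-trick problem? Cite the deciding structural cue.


Diagnosis: telescoping — \frac{1}{ω \left(ω + 1\right)} is a collapsed telescope: expand it into simple fractions to see the cancellation.


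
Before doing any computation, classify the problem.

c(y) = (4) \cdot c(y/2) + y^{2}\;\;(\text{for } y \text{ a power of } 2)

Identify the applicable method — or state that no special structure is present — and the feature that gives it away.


Method: the master substitution — the argument contracts 2-fold per step: reindex y exponentially and solve the linear recurrence in the new index.


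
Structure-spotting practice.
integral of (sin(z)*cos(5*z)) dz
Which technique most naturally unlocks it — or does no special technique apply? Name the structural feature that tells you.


Verdict: a trigonometric identity — two sinusoids at different rates multiply in sin(z)*cos(5*z); the product-to-sum identity uncouples them.


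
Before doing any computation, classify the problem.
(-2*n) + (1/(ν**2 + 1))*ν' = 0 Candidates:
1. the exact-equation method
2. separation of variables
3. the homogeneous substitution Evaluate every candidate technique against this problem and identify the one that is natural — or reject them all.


Method: separation of variables — one side of the product carries the independent variable, the other the unknown — the textbook separation shape.
- the exact-equation method — any potential here is of the trivial single-variable kind; the exact method earns its name only with genuine cross terms.
- separation of variables — yes — fits the structure here.
- the homogeneous substitution — the slope changes under joint rescaling, failing the degree-zero test.


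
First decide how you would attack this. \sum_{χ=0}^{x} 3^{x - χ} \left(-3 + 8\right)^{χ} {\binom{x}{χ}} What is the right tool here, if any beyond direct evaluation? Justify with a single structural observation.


Technique: the binomial theorem — the summand is term χ of a binomial expansion in (-3 + 8) and 3; the whole sum is a single power.


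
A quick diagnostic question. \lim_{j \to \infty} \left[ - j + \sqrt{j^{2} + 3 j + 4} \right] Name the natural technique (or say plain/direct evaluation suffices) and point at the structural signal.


Best approach: conjugate multiplication — the ∞ − ∞ radical form is the exact trigger for the conjugate maneuver.


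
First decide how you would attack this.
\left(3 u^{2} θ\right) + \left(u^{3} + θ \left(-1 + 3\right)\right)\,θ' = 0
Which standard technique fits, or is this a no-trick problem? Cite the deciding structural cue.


Diagnosis: the exact-equation method — equality of cross partials is the green light — assemble the potential function term by term.


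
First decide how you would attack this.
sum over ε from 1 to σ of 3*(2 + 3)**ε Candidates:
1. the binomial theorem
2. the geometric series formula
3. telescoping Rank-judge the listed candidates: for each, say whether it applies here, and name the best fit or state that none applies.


Method: the geometric series formula — consecutive terms stand in a fixed index-free ratio — the geometric sum formula closes it.
- the binomial theorem — there is no sum-raised-to-a-power identity hiding in these terms.
- the geometric series formula — applicable, and directly so.
- telescoping — in the displayed form, no term reappears at a neighboring index to cancel against.


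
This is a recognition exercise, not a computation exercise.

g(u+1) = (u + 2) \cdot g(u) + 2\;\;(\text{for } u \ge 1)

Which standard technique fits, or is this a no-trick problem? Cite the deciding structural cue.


Method: a summation factor — because the multiplier u + 2 is index-dependent, divide through by its running product and sum the resulting differences.


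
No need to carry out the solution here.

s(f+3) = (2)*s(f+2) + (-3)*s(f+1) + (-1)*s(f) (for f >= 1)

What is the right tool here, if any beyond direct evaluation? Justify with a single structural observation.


Diagnosis: the characteristic-root method — the recurrence treats every index alike (constant coefficients, no forcing) — precisely the regime where r^f trials close it.


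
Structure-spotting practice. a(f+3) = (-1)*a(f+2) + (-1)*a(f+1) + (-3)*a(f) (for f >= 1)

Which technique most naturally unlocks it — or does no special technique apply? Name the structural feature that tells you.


Best approach: the characteristic-root method — try a geometric ansatz r^f: constant coefficients turn the recurrence into one polynomial equation in r.


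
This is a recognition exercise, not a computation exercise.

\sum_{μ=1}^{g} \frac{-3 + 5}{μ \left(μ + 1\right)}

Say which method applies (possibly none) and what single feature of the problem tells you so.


Technique: telescoping — one partial-fraction pass turns \frac{-3 + 5}{μ \left(μ + 1\right)} into a shifted difference, and shifted differences telescope.


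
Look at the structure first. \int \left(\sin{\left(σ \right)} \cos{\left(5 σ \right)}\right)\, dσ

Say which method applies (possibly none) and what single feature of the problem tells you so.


Best approach: a trigonometric identity — distinct frequencies under one product (\sin{\left(σ \right)} \cos{\left(5 σ \right)}): the product-to-sum identity is the systematic route to an integrable form.


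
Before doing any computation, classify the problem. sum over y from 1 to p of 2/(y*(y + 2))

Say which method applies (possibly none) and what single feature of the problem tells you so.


Method: telescoping — 2/(y*(y + 2)) hides a difference of shifted reciprocals — decompose it and the middle of the sum vanishes.


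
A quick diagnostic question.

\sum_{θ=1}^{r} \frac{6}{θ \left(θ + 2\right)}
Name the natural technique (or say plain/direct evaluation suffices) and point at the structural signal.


Diagnosis: telescoping — \frac{6}{θ \left(θ + 2\right)} is a collapsed telescope: expand it into simple fractions to see the cancellation.


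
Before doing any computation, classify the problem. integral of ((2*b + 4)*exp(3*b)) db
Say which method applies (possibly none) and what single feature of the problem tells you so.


Verdict: integration by parts — 2*b + 4 dies after finitely many derivatives while exp(3*b) cycles under integration — the tabular/parts setup.


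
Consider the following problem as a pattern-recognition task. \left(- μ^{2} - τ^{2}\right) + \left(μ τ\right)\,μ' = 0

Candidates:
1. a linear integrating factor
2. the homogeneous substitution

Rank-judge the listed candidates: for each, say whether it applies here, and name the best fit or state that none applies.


Best approach: the homogeneous substitution — the slope's numerator and denominator have matching total degree, so it depends only on μ/τ and the ratio substitution collapses it. A Bernoulli substitution is a fair alternative on this equation directly; the homogeneous reading takes it as given.
- a linear integrating factor: the unknown enters nonlinearly (through a power, a denominator, or a transcendental function), which the linear integrating-factor recipe cannot absorb as-is — any repair would come from a preliminary substitution, not the factor.
- the homogeneous substitution — yes — fits the structure here.


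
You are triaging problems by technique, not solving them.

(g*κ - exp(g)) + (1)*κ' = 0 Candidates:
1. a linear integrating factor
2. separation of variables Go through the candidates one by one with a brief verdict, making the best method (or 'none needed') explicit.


Verdict: a linear integrating factor — first power of κ, nonzero forcing: the integrating-factor recipe applies verbatim with p = g.
- a linear integrating factor: a fit — the right tool for this form.
- separation of variables: no algebra isolates the independent variable on one side and the unknown on the other.


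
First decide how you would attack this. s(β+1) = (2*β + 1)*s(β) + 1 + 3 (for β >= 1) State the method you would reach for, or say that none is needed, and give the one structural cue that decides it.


Method: a summation factor — one-term recursion with variable weight 2*β + 1 is solved by product normalization, not by root-finding.


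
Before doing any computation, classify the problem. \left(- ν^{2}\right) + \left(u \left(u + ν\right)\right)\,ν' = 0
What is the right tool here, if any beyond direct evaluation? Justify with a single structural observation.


Method: the homogeneous substitution — the slope's numerator and denominator share total degree; set v = ν/u and the equation drops to separable form. A Bernoulli substitution after rearrangement (possibly exchanging dependent and independent variable) is a fair alternative; the homogeneous route works on the equation as it stands.


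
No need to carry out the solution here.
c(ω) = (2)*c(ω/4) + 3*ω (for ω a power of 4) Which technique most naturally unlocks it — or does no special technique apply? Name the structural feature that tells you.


Method: the master substitution — treat m = log base 4 of ω as the new clock: one recursion step advances m by one while ω scales by 4.


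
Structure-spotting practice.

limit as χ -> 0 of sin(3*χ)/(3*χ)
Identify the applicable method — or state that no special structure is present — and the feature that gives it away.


Best approach: l'Hôpital's rule (0/0) — numerator and denominator both vanish at 0 — a genuine 0/0 form, which is exactly when l'Hôpital applies. A first-order expansion at the point is an equally standard path; the rule packages it.


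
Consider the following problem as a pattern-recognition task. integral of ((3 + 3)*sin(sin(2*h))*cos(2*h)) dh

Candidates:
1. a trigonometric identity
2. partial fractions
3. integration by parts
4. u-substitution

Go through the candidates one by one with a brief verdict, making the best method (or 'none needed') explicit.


Verdict: u-substitution — collected, the integrand has one factor that is, up to a constant, the derivative of an inner expression the rest depends on — substitute for that inner expression.
- a trigonometric identity — neither the even-power reduction nor the product-to-sum identity applies to this structure.
- partial fractions — the expression is not a ratio of polynomials that decomposes further.
- integration by parts — the integrand does not split as a nonconstant polynomial times an exp, sine, cosine of a linear argument, or logarithm — no polynomial-kernel parts product to differentiate one side of.
- u-substitution: yes — fits the structure here.


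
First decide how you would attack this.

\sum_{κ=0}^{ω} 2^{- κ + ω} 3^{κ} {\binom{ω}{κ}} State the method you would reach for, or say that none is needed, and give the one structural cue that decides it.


Technique: the binomial theorem — {\binom{ω}{κ}} weighting matched powers of 3 and 2 is the expanded form of (3 + 2)^ω — fold it back up.


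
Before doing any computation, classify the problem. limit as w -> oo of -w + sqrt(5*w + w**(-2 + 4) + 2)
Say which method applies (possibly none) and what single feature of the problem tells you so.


Method: conjugate multiplication — both pieces blow up but their difference is finite; the conjugate trick rationalizes sqrt(5*w + w**(-2 + 4) + 2) - w.


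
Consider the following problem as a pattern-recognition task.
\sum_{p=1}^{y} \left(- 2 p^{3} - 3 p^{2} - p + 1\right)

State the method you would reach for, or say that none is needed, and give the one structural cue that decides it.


Verdict: no special technique — the sum is polynomial through and through; closed forms for each power of p finish it directly.


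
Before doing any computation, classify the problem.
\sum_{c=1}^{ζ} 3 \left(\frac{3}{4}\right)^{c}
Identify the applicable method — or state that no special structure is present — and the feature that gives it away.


Method: the geometric series formula — consecutive terms stand in a fixed index-free ratio — the geometric sum formula closes it.


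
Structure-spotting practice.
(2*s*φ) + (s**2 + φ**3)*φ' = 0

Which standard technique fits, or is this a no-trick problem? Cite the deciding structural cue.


Technique: the exact-equation method — 2*s*φ and s**2 + φ**3 pass the exactness check on the nose, so no integrating factor in s or φ is needed at all.


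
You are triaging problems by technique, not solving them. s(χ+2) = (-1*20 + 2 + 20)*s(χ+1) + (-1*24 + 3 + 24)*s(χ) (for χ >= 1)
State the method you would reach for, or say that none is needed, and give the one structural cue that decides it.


Best approach: the characteristic-root method — fixed numeric weights on consecutive terms and no forcing term added: the root method in its home territory.


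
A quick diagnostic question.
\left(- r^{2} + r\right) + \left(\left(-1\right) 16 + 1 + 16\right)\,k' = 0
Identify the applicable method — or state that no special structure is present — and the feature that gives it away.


Best approach: no special technique — the slope is a pure function of r; integrate both sides and be done.


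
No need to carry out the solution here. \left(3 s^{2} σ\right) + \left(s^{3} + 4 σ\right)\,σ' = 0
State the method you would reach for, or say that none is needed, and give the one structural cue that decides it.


Best approach: the exact-equation method — the compatibility test passes: the σ-derivative of 3 s^{2} σ matches the s-derivative of s^{3} + 4 σ, so integrate a potential.


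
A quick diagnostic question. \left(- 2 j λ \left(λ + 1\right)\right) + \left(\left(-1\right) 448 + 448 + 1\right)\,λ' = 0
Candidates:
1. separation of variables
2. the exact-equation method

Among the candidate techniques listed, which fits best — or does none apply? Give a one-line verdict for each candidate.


Verdict: separation of variables — all dependence on the two variables factors apart, the defining separable shape. A Bernoulli rewrite would carry it as the equation stands — separating the variables needs no rearrangement either.
- separation of variables: applicable, and directly so.
- the exact-equation method — the mixed partial derivatives differ, so the left side is not a total differential.


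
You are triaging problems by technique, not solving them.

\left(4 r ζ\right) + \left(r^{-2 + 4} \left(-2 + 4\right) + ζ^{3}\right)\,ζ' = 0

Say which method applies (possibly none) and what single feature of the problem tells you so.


Diagnosis: the exact-equation method — because the two cross partials coincide, the form is conservative as written — recover its potential in (r, ζ).


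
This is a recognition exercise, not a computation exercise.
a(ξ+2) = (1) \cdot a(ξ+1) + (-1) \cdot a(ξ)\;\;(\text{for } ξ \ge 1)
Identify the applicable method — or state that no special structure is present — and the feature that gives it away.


Method: the characteristic-root method — every coefficient is a fixed number and the forcing is zero — substitute r^ξ and read off the root equation.


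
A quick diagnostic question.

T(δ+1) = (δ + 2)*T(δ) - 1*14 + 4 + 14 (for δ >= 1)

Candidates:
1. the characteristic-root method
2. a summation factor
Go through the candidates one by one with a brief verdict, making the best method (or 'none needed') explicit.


Verdict: a summation factor — the coefficient δ + 2 drifts with the index, so no fixed root exists; normalizing by the cumulative product telescopes it.
- the characteristic-root method — an index-dependent weight blocks the pure exponential ansatz.
- a summation factor: yes, a natural case for it.
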